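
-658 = -658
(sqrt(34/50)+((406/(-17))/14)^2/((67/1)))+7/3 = sqrt(17)/5+138064/58089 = 3.20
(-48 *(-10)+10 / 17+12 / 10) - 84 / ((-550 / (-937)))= 1583342 / 4675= 338.68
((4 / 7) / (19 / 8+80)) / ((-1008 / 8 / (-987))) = 752 / 13839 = 0.05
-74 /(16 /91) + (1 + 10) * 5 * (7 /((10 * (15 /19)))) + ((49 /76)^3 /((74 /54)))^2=-1472315938993700969 /3957093033308160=-372.07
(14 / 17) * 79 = 1106 / 17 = 65.06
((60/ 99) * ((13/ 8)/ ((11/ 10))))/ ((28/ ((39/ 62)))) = 4225/ 210056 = 0.02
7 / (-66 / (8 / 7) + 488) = 28 / 1721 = 0.02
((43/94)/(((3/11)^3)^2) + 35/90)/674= 19050943/11546631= 1.65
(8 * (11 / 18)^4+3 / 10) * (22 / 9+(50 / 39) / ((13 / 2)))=186611992 / 49896405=3.74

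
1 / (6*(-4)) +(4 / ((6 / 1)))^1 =5 / 8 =0.62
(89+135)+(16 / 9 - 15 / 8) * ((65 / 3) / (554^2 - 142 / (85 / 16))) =1262125051117 / 5634487008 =224.00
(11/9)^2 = 121/81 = 1.49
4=4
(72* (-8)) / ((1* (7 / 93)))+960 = -46848 / 7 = -6692.57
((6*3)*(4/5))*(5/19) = 72/19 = 3.79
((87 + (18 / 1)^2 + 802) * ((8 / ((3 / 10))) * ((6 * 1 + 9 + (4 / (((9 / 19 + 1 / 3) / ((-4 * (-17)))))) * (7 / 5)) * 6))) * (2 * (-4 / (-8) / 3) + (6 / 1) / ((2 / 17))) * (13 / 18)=241715810336 / 69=3503127686.03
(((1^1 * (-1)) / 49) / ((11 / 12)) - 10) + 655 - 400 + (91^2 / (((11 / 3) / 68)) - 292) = 82751531 / 539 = 153527.89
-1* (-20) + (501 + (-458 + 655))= 718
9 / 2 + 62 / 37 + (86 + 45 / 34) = 58811 / 629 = 93.50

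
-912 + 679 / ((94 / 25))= -68753 / 94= -731.41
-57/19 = -3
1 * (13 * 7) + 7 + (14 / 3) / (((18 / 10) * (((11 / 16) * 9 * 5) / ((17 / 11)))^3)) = 85430887880422 / 871740879075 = 98.00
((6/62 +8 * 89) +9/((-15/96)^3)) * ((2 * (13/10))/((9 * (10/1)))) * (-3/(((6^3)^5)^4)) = 0.00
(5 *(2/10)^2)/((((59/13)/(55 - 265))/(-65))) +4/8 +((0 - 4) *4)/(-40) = 355431/590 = 602.43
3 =3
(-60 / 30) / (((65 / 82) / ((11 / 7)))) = -1804 / 455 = -3.96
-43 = -43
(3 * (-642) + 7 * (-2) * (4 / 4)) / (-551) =1940 / 551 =3.52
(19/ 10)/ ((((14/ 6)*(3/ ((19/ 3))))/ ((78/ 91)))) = 361/ 245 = 1.47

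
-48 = -48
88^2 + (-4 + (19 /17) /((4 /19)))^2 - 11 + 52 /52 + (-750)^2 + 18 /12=2636776873 /4624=570237.21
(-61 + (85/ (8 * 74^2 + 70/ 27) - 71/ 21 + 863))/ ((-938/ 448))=-381.43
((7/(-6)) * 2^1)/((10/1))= -7/30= -0.23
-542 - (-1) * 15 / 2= -1069 / 2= -534.50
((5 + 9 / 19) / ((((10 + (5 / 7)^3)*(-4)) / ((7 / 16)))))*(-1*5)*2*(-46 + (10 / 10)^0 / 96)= -137805395 / 5187456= -26.57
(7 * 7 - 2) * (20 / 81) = 940 / 81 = 11.60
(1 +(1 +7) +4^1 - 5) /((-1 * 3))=-8 /3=-2.67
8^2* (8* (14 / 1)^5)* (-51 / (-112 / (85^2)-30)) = 50732722790400 / 108431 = 467880244.49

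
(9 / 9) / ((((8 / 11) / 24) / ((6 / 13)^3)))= 7128 / 2197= 3.24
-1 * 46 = -46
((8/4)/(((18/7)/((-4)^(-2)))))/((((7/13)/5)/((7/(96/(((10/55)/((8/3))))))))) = 455/202752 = 0.00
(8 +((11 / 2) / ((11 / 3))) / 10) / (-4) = -163 / 80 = -2.04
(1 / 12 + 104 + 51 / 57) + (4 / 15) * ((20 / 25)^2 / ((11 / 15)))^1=6596717 / 62700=105.21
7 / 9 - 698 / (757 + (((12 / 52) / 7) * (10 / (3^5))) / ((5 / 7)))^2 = 4440870001765 / 5718645694161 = 0.78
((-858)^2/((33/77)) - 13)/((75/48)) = 27483248/25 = 1099329.92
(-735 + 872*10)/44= 7985/44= 181.48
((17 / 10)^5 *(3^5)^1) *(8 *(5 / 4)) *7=2415176757 / 10000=241517.68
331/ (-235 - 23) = -331/ 258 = -1.28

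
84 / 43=1.95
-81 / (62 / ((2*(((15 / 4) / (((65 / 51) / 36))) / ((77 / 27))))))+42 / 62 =-2990478 / 31031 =-96.37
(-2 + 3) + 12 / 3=5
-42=-42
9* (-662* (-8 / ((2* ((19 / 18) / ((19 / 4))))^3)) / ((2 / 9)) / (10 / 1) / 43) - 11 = 19507379 / 3440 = 5670.75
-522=-522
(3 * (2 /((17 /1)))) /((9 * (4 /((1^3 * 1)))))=0.01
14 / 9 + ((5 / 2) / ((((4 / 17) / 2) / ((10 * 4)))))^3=5527125014 / 9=614125001.56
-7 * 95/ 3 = -665/ 3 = -221.67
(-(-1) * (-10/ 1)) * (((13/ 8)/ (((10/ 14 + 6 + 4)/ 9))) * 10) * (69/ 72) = -2093/ 16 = -130.81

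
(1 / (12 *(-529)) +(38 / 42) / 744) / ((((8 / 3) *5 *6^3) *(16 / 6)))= 8749 / 63475937280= 0.00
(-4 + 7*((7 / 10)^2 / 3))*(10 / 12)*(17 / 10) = -14569 / 3600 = -4.05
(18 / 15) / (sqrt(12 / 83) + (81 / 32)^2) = 1115265024 / 5933824885 - 4194304 * sqrt(249) / 5933824885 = 0.18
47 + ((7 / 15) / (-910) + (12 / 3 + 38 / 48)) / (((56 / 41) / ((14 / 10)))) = 5398737 / 104000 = 51.91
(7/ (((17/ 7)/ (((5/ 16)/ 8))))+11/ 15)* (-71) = -1960381/ 32640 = -60.06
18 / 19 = 0.95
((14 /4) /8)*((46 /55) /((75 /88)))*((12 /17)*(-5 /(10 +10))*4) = -644 /2125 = -0.30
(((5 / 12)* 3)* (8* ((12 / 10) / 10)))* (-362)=-2172 / 5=-434.40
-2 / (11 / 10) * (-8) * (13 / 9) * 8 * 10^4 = 166400000 / 99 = 1680808.08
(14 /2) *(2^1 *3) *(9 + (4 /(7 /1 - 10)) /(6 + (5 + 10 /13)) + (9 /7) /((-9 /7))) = 50680 /153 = 331.24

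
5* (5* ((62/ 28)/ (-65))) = -155/ 182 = -0.85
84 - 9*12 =-24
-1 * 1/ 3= -1/ 3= -0.33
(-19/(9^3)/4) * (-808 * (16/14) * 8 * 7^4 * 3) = 84251776/243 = 346715.13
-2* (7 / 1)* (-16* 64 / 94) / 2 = 3584 / 47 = 76.26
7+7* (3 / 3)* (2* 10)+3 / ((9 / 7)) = 448 / 3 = 149.33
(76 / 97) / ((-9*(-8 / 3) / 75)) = 475 / 194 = 2.45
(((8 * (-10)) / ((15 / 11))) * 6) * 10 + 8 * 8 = -3456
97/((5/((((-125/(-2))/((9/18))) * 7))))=16975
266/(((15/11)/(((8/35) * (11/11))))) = 3344/75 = 44.59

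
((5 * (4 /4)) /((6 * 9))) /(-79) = -5 /4266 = -0.00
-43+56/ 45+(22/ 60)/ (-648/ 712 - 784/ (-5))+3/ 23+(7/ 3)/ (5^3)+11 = -109867173089/ 3589949250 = -30.60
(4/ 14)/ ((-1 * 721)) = -2/ 5047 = -0.00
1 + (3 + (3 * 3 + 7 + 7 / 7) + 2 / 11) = 233 / 11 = 21.18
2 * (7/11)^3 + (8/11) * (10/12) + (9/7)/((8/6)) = 233195/111804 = 2.09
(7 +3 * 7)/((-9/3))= -28/3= -9.33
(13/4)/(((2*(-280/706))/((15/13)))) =-1059/224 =-4.73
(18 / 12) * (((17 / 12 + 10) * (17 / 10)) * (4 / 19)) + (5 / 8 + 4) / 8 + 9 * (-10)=-506421 / 6080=-83.29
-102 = -102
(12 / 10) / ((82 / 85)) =1.24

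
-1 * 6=-6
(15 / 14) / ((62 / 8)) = 30 / 217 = 0.14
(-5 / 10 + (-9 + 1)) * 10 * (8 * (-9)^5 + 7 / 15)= 40153280.33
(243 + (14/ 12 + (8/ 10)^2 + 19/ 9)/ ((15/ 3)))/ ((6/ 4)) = 548513/ 3375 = 162.52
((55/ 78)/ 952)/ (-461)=-55/ 34232016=-0.00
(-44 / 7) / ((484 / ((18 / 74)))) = -9 / 2849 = -0.00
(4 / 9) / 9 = 4 / 81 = 0.05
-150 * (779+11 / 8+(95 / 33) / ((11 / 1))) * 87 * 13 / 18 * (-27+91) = -170929462600 / 363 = -470880062.26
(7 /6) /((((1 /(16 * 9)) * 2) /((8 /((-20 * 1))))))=-168 /5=-33.60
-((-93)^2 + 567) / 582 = -1536 / 97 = -15.84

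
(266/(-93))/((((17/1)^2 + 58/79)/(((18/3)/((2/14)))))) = -294196/709559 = -0.41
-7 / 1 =-7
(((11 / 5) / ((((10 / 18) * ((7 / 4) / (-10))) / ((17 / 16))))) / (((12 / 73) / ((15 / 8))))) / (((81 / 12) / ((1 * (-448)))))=54604 / 3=18201.33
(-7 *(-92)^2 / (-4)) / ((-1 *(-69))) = 644 / 3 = 214.67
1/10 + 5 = 5.10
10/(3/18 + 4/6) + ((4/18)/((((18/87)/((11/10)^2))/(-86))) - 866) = -1303787/1350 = -965.77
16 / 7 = 2.29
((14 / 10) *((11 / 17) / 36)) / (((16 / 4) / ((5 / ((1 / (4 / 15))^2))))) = 77 / 34425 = 0.00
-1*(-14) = 14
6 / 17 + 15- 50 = -589 / 17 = -34.65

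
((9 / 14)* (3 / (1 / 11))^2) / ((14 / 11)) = 107811 / 196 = 550.06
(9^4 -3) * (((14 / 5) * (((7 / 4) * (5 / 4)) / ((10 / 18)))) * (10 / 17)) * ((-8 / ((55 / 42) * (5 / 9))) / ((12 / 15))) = -546602742 / 935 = -584601.86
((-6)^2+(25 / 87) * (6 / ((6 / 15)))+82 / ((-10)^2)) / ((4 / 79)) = 4711481 / 5800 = 812.32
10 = 10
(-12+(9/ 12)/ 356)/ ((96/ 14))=-39865/ 22784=-1.75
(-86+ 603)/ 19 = 517/ 19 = 27.21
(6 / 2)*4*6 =72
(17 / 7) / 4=17 / 28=0.61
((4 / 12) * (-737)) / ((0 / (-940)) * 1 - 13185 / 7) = 5159 / 39555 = 0.13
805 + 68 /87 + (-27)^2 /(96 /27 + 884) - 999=-133707473 /694956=-192.40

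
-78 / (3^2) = -26 / 3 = -8.67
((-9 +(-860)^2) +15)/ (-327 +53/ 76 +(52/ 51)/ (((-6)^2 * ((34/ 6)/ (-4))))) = -146202355656/ 64506151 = -2266.49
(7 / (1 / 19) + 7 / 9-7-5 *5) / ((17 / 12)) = 3664 / 51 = 71.84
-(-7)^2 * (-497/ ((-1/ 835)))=-20334755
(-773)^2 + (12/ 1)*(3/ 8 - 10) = 1194827/ 2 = 597413.50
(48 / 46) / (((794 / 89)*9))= 356 / 27393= 0.01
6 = 6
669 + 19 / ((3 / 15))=764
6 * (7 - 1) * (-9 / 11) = -324 / 11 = -29.45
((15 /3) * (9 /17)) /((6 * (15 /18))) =9 /17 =0.53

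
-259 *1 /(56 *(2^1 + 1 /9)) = -2.19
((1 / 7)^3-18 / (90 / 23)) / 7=-7884 / 12005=-0.66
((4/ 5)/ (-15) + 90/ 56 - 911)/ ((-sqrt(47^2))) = 1909837/ 98700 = 19.35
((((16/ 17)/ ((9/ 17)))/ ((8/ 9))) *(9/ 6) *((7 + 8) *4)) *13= 2340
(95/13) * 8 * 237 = 180120/13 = 13855.38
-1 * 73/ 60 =-73/ 60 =-1.22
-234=-234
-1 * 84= -84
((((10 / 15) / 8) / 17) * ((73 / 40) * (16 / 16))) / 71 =73 / 579360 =0.00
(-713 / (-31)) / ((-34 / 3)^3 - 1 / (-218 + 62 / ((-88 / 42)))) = -3382587 / 214088294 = -0.02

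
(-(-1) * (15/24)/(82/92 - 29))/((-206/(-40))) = -575/133179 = -0.00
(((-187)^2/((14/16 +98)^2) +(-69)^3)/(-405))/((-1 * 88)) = -205539601613/22299270840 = -9.22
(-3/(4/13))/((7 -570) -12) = 39/2300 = 0.02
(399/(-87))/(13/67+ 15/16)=-142576/35177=-4.05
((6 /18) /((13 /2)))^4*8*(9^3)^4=446308403328 /28561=15626497.79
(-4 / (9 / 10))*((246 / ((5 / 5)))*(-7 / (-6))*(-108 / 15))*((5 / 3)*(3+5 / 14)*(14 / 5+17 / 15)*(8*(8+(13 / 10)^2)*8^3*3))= 601666994176 / 25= 24066679767.04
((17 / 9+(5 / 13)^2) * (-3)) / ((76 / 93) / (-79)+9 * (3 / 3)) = -7587002 / 11161943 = -0.68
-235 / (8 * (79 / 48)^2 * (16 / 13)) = -54990 / 6241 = -8.81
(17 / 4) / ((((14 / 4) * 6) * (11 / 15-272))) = -0.00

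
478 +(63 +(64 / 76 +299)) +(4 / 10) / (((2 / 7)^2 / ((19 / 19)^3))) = 160691 / 190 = 845.74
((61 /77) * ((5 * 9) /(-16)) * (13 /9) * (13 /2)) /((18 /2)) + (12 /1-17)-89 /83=-15454939 /1840608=-8.40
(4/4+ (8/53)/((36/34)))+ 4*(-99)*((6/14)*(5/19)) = -43.52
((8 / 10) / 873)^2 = 16 / 19053225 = 0.00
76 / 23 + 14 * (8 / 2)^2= 5228 / 23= 227.30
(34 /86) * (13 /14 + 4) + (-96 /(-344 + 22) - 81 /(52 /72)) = -19783077 /179998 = -109.91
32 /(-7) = -32 /7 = -4.57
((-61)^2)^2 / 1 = 13845841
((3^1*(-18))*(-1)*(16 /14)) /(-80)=-27 /35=-0.77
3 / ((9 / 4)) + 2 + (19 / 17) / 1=227 / 51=4.45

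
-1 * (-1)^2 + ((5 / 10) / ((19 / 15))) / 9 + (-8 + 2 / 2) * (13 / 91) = -223 / 114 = -1.96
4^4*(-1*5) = -1280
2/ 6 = 1/ 3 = 0.33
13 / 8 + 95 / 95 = 21 / 8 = 2.62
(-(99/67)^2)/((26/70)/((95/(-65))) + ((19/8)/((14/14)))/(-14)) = 3862320/749663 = 5.15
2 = 2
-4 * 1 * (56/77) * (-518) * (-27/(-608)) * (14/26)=97902/2717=36.03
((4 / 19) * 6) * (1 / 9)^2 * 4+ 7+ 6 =6701 / 513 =13.06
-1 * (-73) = 73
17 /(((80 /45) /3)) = 459 /16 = 28.69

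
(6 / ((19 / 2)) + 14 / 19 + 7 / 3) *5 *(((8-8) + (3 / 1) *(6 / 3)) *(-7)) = -14770 / 19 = -777.37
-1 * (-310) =310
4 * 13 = 52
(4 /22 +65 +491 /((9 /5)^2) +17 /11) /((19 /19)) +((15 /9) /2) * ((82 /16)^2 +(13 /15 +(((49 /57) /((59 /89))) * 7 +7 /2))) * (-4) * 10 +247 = -13717797649 /15980976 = -858.38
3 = 3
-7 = -7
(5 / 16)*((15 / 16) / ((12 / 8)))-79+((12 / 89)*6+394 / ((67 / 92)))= 353405907 / 763264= 463.02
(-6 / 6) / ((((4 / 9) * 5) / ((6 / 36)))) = -3 / 40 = -0.08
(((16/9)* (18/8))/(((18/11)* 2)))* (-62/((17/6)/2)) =-53.49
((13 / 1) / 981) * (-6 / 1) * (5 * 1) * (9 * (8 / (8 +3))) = -3120 / 1199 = -2.60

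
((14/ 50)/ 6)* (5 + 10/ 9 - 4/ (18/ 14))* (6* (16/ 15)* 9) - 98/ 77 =9338/ 1375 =6.79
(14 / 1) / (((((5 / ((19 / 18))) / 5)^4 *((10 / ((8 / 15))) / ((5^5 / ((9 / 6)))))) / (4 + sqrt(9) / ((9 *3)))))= 4219142375 / 531441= 7939.06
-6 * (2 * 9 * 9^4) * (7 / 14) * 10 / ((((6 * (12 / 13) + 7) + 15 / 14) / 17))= -10961856360 / 2477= -4425456.75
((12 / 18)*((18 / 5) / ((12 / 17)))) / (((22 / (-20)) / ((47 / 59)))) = -1598 / 649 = -2.46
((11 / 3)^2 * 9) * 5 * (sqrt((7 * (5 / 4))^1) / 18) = 605 * sqrt(35) / 36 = 99.42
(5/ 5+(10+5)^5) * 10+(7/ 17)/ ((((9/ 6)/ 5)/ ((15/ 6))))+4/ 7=2710973749/ 357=7593764.00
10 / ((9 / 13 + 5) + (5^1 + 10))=130 / 269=0.48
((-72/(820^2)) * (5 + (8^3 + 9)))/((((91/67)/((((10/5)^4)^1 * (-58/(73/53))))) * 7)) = 3.99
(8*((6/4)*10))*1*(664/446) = 39840/223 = 178.65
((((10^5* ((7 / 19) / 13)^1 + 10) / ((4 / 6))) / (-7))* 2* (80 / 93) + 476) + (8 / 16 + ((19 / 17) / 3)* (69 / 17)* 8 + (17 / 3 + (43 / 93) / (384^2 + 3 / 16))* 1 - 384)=-205727735181410647 / 219274820353134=-938.22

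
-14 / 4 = -7 / 2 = -3.50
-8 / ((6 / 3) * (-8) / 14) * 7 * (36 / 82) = 21.51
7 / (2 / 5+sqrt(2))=-35 / 23+175*sqrt(2) / 46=3.86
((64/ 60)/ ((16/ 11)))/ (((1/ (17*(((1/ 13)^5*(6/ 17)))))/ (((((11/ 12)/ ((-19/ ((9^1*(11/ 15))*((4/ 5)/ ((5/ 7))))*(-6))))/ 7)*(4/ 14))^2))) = 322102/ 4617985694765625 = 0.00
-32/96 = -0.33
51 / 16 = 3.19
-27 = -27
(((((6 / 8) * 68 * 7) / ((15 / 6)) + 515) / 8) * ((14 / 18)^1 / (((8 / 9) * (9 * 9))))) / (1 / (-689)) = -15862847 / 25920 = -611.99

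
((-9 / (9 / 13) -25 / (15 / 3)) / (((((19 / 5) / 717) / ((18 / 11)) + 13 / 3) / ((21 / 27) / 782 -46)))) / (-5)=-4178201346 / 109417049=-38.19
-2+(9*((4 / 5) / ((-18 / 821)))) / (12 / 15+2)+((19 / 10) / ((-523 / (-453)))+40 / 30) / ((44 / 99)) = -16486639 / 146440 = -112.58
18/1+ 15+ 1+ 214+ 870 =1118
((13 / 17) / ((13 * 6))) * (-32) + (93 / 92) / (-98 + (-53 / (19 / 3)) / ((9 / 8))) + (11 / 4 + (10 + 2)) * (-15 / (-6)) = 128839763 / 3524865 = 36.55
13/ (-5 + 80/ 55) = -11/ 3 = -3.67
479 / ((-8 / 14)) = -3353 / 4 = -838.25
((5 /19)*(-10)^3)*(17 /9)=-85000 /171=-497.08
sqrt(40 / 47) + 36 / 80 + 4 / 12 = 47 / 60 + 2 * sqrt(470) / 47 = 1.71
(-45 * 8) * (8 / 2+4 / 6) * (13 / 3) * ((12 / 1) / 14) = -6240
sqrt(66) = 8.12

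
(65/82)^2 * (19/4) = 80275/26896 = 2.98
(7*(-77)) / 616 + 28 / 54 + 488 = 105331 / 216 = 487.64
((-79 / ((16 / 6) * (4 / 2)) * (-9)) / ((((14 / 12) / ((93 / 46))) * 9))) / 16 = 66123 / 41216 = 1.60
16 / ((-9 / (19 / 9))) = -304 / 81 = -3.75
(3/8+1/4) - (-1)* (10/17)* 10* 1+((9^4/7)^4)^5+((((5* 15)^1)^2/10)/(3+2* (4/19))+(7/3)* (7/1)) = 115878875080259183758919402091860207196175633756457235975910471652831497439143351/423218180442534053304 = 273804104916030647358189300000000000000000000000000000000000.00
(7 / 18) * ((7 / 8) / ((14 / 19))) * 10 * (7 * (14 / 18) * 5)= 162925 / 1296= 125.71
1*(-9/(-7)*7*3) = 27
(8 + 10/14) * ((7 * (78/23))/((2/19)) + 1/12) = 3798287/1932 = 1965.99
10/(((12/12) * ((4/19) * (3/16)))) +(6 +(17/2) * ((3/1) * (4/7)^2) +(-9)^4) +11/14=2007857/294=6829.45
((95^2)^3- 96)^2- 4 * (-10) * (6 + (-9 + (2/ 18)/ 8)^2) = 350153336713931559297345533/ 648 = 540360087521499319903311.00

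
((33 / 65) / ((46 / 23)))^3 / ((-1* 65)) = -35937 / 142805000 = -0.00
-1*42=-42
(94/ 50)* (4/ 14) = 94/ 175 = 0.54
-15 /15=-1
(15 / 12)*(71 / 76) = 355 / 304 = 1.17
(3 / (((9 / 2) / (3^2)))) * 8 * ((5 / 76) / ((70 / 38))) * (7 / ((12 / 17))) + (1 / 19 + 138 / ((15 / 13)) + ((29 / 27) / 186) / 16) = 1043132419 / 7633440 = 136.65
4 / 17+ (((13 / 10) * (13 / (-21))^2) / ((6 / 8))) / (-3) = 4682 / 337365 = 0.01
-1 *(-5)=5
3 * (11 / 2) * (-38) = -627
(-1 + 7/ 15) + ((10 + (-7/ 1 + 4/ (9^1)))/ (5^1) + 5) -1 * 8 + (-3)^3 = -1343/ 45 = -29.84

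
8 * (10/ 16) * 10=50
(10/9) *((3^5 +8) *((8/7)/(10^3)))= 502/1575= 0.32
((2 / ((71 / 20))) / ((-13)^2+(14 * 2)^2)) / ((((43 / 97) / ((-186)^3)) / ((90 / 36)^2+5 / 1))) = -280881464400 / 2909509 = -96539.13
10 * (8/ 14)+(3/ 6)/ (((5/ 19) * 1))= 533/ 70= 7.61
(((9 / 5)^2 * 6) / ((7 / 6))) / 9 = 324 / 175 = 1.85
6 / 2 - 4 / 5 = 11 / 5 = 2.20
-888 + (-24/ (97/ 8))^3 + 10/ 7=-5713593854/ 6388711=-894.33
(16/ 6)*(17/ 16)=17/ 6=2.83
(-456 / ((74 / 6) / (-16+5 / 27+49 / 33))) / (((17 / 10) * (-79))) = -6469120 / 1639803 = -3.95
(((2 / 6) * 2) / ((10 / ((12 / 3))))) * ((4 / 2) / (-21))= -8 / 315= -0.03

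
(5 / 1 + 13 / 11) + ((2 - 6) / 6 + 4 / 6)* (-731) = 68 / 11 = 6.18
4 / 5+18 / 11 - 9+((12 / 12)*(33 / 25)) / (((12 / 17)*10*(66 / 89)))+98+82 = 11463443 / 66000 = 173.69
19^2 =361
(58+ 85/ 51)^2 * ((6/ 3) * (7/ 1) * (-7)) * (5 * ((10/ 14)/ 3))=-11214350/ 27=-415346.30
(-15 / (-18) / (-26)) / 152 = -5 / 23712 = -0.00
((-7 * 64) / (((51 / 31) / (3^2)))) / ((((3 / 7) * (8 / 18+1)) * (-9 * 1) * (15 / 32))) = 3110912 / 3315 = 938.43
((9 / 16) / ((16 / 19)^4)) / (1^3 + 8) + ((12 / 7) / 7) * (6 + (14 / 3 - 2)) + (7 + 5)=732000321 / 51380224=14.25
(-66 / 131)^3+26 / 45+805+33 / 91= 7418255881546 / 9205932645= 805.81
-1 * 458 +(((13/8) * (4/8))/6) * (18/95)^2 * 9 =-33064441/72200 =-457.96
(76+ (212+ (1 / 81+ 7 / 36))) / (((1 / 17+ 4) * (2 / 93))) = 49210733 / 14904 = 3301.85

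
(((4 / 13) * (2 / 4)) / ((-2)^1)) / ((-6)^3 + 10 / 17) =17 / 47606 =0.00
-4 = -4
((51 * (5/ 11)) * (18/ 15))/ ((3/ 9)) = 918/ 11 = 83.45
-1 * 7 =-7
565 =565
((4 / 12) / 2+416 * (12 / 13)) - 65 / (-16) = 18635 / 48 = 388.23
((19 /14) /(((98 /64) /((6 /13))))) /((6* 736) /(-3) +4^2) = -114 /405769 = -0.00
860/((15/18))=1032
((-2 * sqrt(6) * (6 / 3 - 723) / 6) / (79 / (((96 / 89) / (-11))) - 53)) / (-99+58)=0.02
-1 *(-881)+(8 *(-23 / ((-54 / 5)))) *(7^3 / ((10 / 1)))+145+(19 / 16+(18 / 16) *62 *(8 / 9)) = 722977 / 432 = 1673.56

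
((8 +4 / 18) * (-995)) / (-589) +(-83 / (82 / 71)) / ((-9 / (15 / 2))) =64139975 / 869364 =73.78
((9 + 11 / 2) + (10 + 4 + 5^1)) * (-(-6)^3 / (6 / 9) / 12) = 904.50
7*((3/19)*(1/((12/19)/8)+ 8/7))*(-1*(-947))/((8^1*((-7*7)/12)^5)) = -8542091520/5367029731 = -1.59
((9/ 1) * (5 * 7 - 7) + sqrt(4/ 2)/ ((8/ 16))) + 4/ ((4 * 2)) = 255.33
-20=-20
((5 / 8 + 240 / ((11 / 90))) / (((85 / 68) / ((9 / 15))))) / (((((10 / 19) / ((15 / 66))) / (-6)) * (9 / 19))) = -12480131 / 2420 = -5157.08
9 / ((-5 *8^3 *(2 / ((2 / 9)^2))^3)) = -1 / 18895680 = -0.00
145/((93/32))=4640/93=49.89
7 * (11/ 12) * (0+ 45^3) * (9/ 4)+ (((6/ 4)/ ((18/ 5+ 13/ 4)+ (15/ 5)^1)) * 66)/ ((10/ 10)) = 4146857055/ 3152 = 1315627.24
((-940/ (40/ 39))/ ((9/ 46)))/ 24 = -14053/ 72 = -195.18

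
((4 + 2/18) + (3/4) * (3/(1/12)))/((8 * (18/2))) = 35/81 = 0.43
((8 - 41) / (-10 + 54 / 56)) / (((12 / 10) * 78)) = 35 / 897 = 0.04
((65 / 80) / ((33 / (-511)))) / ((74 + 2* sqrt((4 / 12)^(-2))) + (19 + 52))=-6643 / 79728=-0.08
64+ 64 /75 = 4864 /75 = 64.85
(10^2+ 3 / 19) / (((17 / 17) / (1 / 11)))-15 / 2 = 61 / 38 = 1.61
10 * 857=8570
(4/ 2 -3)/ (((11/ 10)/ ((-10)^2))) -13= -1143/ 11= -103.91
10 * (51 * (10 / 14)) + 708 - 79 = 6953 / 7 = 993.29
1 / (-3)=-1 / 3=-0.33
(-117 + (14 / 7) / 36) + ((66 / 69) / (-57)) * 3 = -116.99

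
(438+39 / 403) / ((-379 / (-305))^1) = 4142205 / 11749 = 352.56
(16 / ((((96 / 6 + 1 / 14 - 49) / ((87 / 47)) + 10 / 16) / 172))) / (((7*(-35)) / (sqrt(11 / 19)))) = 1915392*sqrt(209) / 55609295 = 0.50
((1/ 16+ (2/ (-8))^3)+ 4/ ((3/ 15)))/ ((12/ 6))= 1283/ 128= 10.02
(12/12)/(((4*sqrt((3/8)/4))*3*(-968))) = -sqrt(6)/8712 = -0.00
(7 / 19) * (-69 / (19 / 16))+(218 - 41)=56169 / 361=155.59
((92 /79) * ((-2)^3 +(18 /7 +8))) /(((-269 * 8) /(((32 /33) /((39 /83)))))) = -61088 /21272251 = -0.00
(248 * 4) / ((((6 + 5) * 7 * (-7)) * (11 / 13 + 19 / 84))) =-154752 / 90167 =-1.72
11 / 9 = 1.22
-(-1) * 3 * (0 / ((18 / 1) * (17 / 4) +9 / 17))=0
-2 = -2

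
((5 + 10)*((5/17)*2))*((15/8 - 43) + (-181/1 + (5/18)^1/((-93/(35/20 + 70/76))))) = -353258075/180234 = -1960.00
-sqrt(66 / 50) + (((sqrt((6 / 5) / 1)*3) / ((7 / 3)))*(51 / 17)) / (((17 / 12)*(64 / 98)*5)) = -sqrt(33) / 5 + 567*sqrt(30) / 3400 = -0.24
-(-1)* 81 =81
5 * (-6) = -30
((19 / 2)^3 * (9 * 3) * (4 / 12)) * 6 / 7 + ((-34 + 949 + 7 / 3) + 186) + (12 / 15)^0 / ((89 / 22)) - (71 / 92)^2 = 122077216655 / 15819216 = 7717.02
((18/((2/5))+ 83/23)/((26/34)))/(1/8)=11696/23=508.52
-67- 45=-112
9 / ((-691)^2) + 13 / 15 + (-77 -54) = -932042777 / 7162215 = -130.13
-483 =-483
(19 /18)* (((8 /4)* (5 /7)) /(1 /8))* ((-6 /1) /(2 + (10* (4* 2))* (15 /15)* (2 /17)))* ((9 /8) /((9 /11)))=-17765 /2037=-8.72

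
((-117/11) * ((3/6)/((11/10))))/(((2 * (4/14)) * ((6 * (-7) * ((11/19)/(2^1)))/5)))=18525/5324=3.48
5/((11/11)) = 5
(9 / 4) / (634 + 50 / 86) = 387 / 109148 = 0.00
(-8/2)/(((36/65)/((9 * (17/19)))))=-1105/19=-58.16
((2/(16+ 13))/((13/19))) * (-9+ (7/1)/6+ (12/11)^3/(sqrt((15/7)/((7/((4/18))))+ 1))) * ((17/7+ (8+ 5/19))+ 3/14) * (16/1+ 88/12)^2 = -15907150/3393+ 2729260800 * sqrt(471)/78780559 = -3936.37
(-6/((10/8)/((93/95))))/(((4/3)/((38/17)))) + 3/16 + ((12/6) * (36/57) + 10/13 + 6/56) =-65259697/11757200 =-5.55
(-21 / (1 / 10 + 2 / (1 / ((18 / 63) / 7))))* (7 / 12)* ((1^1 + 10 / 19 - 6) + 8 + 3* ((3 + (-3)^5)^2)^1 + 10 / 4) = -78832381145 / 6764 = -11654698.57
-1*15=-15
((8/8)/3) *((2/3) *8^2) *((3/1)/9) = 128/27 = 4.74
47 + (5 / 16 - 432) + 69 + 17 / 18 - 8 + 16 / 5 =-230071 / 720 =-319.54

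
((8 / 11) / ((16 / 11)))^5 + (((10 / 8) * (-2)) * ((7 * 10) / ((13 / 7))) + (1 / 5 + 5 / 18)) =-1754471 / 18720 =-93.72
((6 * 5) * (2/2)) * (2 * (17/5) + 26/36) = 677/3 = 225.67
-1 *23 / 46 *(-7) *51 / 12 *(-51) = -6069 / 8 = -758.62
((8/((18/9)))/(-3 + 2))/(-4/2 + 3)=-4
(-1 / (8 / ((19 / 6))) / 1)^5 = -2476099 / 254803968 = -0.01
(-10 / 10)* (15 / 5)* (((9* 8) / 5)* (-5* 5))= 1080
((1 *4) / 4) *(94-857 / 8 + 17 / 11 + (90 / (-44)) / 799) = -814361 / 70312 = -11.58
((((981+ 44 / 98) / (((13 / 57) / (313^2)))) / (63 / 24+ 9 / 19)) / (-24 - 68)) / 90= -16431.61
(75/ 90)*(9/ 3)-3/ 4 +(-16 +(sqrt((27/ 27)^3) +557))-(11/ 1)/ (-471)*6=543.89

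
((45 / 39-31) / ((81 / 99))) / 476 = -1067 / 13923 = -0.08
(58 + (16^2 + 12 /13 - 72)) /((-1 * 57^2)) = -3158 /42237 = -0.07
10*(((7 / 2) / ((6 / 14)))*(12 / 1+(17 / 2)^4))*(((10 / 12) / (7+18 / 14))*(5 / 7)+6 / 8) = 2932884955 / 8352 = 351159.60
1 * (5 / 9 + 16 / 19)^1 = 239 / 171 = 1.40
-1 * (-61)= 61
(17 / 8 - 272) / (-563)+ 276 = 1245263 / 4504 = 276.48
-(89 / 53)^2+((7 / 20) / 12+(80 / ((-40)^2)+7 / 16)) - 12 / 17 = -8621557 / 2865180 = -3.01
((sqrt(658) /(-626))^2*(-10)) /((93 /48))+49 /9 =148578031 /27333351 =5.44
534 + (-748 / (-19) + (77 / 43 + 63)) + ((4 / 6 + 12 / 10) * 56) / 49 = 7846784 / 12255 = 640.29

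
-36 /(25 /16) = -576 /25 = -23.04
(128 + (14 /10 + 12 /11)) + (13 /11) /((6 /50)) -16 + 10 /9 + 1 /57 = 1180027 /9405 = 125.47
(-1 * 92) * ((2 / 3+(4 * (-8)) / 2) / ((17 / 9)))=746.82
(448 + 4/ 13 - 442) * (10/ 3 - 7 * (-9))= 16318/ 39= 418.41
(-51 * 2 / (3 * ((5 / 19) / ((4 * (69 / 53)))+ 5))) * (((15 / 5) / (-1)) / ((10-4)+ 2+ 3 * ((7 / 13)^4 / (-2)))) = 30553872336 / 11912237905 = 2.56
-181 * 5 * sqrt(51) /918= -905 * sqrt(51) /918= -7.04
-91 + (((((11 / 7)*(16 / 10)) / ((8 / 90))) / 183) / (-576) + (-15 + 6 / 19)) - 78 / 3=-102562193 / 778848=-131.68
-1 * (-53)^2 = -2809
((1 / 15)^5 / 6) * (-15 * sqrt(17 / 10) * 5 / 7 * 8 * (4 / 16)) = -sqrt(170) / 2126250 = -0.00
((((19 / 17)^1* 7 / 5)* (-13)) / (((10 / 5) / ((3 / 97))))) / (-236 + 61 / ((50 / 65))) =5187 / 2583983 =0.00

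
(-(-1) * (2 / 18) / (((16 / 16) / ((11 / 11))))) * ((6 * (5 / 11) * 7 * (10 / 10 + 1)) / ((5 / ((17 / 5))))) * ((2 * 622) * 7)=4145008 / 165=25121.26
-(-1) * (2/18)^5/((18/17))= 17/1062882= 0.00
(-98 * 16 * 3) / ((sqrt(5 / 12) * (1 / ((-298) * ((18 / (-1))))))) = -50464512 * sqrt(15) / 5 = -39089642.91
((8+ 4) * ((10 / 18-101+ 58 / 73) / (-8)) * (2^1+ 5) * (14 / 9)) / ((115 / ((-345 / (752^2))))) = -1604015 / 185768064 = -0.01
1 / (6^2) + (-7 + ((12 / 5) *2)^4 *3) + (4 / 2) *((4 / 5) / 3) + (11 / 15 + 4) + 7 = 35950933 / 22500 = 1597.82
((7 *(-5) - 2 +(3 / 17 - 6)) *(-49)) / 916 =8918 / 3893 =2.29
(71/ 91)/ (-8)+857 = 623825/ 728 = 856.90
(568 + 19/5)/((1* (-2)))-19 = -3049/10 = -304.90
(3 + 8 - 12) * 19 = -19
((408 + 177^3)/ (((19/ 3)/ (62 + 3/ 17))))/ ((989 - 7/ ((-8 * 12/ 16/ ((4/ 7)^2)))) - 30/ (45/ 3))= 12734130339/ 230945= 55139.23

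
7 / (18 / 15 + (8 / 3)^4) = 2835 / 20966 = 0.14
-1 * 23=-23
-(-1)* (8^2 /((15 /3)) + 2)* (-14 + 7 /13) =-2590 /13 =-199.23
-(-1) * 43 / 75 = 43 / 75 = 0.57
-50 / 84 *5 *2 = -125 / 21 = -5.95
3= 3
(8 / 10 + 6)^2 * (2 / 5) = 2312 / 125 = 18.50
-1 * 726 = -726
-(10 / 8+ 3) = -17 / 4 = -4.25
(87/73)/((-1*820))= -87/59860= -0.00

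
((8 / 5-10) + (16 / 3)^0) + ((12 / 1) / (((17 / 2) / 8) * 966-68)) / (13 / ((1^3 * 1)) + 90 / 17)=-5189177 / 701305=-7.40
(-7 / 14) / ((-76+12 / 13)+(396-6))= -0.00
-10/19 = -0.53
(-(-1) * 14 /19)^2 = 196 /361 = 0.54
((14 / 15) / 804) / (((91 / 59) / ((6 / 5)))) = 59 / 65325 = 0.00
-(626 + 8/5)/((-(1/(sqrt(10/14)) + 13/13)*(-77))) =1569/77-1569*sqrt(35)/385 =-3.73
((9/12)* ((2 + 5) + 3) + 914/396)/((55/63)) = 6797/605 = 11.23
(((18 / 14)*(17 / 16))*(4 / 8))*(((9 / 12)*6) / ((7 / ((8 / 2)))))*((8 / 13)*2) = 1377 / 637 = 2.16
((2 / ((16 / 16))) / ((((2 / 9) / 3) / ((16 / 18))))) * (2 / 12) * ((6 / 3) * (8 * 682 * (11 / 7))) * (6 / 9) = 960256 / 21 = 45726.48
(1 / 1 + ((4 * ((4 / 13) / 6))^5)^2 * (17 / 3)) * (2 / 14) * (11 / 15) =268633601601043921 / 2564227916835354315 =0.10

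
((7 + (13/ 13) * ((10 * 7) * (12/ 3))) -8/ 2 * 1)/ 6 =283/ 6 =47.17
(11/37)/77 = 1/259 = 0.00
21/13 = 1.62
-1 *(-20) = 20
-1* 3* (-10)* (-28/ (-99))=280/ 33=8.48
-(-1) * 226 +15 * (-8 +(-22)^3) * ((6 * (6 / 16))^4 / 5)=-6552631 / 8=-819078.88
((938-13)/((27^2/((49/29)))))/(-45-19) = -45325/1353024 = -0.03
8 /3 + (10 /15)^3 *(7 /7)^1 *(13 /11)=896 /297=3.02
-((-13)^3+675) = 1522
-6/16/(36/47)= -47/96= -0.49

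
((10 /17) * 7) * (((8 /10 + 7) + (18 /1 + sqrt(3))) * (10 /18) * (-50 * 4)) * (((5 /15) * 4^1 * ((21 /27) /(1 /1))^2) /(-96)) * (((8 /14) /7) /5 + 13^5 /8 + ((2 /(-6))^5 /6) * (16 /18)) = 4911912.91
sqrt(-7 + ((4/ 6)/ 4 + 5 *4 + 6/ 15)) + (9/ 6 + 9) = sqrt(12210)/ 30 + 21/ 2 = 14.18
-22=-22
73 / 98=0.74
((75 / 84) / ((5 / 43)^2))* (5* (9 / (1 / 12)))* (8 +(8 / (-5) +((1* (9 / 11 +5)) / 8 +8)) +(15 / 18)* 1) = 87648147 / 154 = 569143.81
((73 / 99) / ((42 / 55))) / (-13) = -365 / 4914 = -0.07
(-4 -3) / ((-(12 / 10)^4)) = 4375 / 1296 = 3.38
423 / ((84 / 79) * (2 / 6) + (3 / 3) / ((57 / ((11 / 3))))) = 5714307 / 5657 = 1010.13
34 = 34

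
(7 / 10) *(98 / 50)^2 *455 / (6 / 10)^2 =3398.75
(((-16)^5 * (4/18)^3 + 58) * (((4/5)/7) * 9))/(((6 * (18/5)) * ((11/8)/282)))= -6276437152/56133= -111813.68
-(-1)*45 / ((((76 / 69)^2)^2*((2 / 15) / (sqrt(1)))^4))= 51638535028125 / 533794816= 96738.55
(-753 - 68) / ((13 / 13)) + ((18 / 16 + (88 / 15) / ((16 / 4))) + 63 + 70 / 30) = -30123 / 40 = -753.08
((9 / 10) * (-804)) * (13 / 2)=-23517 / 5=-4703.40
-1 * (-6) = 6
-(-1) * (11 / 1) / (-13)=-11 / 13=-0.85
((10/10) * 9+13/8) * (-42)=-1785/4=-446.25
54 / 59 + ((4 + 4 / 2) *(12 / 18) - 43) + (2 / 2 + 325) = 16987 / 59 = 287.92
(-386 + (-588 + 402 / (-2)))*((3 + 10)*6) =-91650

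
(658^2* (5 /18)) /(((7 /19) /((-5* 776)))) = -11399323600 /9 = -1266591511.11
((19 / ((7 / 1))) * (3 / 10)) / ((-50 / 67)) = -3819 / 3500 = -1.09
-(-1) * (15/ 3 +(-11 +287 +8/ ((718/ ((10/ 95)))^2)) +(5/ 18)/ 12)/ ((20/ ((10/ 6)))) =2824177216469/ 120595498272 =23.42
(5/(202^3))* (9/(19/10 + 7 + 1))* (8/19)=50/215332909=0.00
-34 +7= -27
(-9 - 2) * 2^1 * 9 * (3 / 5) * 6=-3564 / 5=-712.80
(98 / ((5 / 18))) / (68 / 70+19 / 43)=176988 / 709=249.63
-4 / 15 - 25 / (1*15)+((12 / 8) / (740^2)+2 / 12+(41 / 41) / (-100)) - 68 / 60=-3187029 / 1095200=-2.91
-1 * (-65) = 65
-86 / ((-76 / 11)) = 473 / 38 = 12.45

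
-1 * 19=-19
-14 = -14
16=16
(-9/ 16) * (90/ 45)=-9/ 8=-1.12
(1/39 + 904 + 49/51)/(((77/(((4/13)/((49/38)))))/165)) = 456004560/985439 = 462.74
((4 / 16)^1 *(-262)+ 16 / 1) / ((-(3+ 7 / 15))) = 14.28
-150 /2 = -75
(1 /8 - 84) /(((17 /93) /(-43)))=2683329 /136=19730.36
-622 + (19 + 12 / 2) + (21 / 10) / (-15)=-29857 / 50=-597.14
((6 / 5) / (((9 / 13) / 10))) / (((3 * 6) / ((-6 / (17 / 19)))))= -988 / 153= -6.46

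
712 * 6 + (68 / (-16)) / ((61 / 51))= 1041501 / 244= 4268.45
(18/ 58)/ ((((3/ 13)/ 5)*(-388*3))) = -65/ 11252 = -0.01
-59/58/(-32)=59/1856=0.03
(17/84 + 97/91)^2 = 1918225/1192464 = 1.61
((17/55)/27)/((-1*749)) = -17/1112265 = -0.00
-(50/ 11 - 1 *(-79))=-919/ 11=-83.55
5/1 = 5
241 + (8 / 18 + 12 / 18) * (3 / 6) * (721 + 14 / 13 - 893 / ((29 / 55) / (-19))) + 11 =18530.26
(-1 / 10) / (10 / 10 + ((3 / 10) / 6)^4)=-16000 / 160001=-0.10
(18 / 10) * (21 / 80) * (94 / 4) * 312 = 346437 / 100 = 3464.37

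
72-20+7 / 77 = 573 / 11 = 52.09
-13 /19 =-0.68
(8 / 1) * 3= 24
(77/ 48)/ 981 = 77/ 47088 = 0.00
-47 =-47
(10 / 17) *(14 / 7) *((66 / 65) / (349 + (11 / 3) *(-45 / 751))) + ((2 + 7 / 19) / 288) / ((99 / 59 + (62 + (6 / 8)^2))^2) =364777322817988 / 106442608378835443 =0.00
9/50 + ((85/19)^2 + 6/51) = 20.31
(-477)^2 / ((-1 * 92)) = -227529 / 92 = -2473.14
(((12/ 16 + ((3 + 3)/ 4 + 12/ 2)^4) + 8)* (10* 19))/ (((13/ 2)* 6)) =370975/ 24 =15457.29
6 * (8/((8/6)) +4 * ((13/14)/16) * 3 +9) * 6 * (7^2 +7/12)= 28018.12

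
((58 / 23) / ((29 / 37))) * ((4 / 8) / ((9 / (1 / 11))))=37 / 2277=0.02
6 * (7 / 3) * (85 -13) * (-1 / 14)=-72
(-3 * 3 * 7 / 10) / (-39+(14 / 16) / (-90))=0.16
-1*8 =-8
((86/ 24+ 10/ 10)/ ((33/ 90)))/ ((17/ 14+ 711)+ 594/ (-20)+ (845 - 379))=875/ 80396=0.01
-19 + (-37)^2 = 1350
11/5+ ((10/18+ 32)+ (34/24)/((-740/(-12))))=46325/1332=34.78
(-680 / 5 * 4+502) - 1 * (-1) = -41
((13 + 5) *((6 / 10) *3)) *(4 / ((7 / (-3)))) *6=-11664 / 35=-333.26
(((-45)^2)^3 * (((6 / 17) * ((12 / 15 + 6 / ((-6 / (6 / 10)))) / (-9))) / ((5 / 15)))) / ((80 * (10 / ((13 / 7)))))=-863591625 / 1904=-453567.03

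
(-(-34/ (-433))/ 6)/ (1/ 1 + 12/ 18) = -17/ 2165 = -0.01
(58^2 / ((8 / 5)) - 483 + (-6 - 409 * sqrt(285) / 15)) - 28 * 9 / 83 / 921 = 82227019 / 50962 - 409 * sqrt(285) / 15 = 1153.18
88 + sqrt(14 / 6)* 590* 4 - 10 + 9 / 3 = 81 + 2360* sqrt(21) / 3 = 3685.96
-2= -2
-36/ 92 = -9/ 23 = -0.39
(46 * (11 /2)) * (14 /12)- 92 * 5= -164.83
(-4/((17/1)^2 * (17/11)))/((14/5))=-110/34391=-0.00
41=41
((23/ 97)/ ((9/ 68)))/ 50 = 782/ 21825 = 0.04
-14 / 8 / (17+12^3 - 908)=-7 / 3348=-0.00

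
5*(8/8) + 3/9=16/3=5.33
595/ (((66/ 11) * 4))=595/ 24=24.79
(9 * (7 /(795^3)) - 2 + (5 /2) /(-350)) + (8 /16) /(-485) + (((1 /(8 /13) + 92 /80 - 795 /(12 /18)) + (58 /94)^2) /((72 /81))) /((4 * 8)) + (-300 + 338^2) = 19533439662309018300371 /171496127959296000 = 113900.18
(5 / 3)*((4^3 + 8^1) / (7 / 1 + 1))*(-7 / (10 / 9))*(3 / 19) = -567 / 38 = -14.92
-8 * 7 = -56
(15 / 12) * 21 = 105 / 4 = 26.25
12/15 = 4/5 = 0.80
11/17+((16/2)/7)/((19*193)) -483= -210485664/436373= -482.35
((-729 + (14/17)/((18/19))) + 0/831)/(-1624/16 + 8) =222808/28611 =7.79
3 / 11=0.27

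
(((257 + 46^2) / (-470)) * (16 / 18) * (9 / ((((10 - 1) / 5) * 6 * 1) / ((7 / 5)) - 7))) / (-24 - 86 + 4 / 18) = 149499 / 290225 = 0.52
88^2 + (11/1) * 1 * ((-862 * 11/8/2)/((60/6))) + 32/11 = 6243619/880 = 7095.02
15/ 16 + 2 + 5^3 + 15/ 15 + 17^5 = 22719775/ 16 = 1419985.94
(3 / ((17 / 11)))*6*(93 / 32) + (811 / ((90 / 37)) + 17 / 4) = 4547287 / 12240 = 371.51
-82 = -82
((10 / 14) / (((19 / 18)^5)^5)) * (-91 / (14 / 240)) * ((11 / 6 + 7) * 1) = -1659708619633979909965763046486835200 / 651535469817792626756267271963493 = -2547.38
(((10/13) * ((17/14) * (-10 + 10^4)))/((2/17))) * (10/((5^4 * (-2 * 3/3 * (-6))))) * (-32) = -1539792/455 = -3384.16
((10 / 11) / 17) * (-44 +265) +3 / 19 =2503 / 209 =11.98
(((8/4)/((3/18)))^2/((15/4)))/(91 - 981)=-96/2225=-0.04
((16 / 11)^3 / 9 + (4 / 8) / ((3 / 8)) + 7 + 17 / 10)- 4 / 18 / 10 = 10.35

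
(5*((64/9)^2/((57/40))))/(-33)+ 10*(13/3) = 5783110/152361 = 37.96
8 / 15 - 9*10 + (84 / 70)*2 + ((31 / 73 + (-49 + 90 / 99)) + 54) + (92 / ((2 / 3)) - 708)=-650.73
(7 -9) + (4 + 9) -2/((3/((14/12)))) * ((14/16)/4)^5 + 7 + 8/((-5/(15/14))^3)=1856291487929/103582531584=17.92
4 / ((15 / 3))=4 / 5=0.80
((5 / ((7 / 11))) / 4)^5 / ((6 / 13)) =6542696875 / 103262208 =63.36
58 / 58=1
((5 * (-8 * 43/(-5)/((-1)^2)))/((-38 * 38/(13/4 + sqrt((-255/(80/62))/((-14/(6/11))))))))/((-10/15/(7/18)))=43 * sqrt(81158)/31768 + 3913/8664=0.84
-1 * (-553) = 553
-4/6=-2/3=-0.67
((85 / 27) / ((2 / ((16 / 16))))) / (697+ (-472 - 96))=0.01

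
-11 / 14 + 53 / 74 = -18 / 259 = -0.07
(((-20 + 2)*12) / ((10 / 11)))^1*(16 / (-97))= 19008 / 485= 39.19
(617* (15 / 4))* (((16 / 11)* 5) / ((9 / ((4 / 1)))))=246800 / 33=7478.79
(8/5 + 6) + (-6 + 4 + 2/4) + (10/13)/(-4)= 384/65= 5.91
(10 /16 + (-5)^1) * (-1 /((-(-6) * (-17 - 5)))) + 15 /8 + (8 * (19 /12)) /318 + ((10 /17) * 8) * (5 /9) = 12833431 /2854368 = 4.50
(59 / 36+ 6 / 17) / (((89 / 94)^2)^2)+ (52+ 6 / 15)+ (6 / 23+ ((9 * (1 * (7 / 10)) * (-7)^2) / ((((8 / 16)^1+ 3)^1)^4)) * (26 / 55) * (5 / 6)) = 4755967714554404 / 85004129240415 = 55.95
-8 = -8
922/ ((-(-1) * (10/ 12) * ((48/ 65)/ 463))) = 2774759/ 4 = 693689.75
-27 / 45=-3 / 5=-0.60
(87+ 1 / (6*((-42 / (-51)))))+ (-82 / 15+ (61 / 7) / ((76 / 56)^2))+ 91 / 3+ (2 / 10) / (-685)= 116.80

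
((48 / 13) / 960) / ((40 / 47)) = 47 / 10400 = 0.00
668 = 668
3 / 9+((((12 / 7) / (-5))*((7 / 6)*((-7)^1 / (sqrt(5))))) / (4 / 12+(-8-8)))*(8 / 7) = 0.24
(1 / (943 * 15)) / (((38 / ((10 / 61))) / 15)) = 5 / 1092937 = 0.00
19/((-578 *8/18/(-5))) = 855/2312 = 0.37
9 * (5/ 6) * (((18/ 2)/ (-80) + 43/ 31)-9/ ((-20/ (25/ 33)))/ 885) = 9.56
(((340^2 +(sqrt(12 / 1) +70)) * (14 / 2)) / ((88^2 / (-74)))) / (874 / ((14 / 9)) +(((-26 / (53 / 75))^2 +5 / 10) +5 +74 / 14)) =-294537287695 / 73330600904 - 5092717 * sqrt(3) / 73330600904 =-4.02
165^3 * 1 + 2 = 4492127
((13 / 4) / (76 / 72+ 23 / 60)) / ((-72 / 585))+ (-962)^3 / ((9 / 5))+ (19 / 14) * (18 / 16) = -18446542719667 / 37296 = -494598421.27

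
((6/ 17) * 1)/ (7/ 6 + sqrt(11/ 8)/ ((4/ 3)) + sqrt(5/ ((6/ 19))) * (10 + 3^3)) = 288/ (17 * (9 * sqrt(22) + 56 + 296 * sqrt(570))) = 0.00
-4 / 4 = -1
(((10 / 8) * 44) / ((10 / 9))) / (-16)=-99 / 32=-3.09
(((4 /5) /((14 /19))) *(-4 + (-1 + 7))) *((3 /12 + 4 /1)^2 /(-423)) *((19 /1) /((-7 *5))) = 104329 /2072700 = 0.05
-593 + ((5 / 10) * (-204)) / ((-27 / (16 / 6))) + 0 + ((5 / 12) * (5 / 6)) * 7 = -125387 / 216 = -580.50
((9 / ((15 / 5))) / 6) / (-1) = -1 / 2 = -0.50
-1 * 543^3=-160103007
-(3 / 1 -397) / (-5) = -394 / 5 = -78.80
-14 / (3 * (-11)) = 14 / 33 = 0.42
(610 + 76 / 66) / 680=2521 / 2805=0.90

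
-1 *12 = -12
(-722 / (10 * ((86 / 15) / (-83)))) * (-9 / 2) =-809001 / 172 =-4703.49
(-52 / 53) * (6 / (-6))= 52 / 53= 0.98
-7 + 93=86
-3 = -3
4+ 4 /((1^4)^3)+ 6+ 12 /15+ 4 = 94 /5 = 18.80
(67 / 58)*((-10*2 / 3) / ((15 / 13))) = -1742 / 261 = -6.67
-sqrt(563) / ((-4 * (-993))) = -sqrt(563) / 3972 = -0.01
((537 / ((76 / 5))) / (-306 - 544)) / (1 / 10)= -537 / 1292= -0.42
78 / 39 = 2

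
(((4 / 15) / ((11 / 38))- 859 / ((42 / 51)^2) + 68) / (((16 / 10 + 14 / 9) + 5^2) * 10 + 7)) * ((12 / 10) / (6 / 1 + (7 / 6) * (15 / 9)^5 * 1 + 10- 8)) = -254123952183 / 1173683050925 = -0.22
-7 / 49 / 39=-1 / 273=-0.00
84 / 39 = 28 / 13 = 2.15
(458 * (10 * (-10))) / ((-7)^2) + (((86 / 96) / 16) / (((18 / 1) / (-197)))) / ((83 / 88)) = -6573385069 / 7027776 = -935.34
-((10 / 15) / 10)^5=-1 / 759375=-0.00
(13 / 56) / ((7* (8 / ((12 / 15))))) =13 / 3920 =0.00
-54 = -54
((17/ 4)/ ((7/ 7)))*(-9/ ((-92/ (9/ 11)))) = 1377/ 4048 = 0.34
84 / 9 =28 / 3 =9.33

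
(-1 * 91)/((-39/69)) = 161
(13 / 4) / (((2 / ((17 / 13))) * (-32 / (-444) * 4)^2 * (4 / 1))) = 209457 / 32768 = 6.39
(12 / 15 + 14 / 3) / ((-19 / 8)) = -656 / 285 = -2.30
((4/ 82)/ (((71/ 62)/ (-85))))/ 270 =-1054/ 78597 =-0.01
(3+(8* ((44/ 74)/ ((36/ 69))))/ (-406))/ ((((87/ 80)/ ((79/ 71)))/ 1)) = 424027760/ 139186341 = 3.05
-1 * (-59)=59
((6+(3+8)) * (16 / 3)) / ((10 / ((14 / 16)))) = 119 / 15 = 7.93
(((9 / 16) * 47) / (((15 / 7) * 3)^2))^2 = 5303809 / 12960000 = 0.41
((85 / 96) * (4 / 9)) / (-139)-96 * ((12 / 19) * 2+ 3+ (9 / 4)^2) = -510709855 / 570456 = -895.27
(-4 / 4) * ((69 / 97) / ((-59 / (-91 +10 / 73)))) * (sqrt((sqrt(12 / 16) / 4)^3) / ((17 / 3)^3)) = -12357279 * sqrt(2) * 3^(3 / 4) / 65681543264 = -0.00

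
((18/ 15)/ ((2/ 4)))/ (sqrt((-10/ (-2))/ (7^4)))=588 * sqrt(5)/ 25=52.59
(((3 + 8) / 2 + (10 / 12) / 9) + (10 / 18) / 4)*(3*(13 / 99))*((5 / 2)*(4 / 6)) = 40235 / 10692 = 3.76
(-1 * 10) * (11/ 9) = -110/ 9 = -12.22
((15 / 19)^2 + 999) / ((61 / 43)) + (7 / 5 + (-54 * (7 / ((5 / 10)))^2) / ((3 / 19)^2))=-46665796373 / 110105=-423829.95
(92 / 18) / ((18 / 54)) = 46 / 3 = 15.33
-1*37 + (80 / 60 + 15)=-20.67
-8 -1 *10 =-18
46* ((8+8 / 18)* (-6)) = -2330.67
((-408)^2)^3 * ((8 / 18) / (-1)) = -2050116119691264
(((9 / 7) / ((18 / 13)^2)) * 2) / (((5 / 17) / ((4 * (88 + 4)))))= 528632 / 315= 1678.20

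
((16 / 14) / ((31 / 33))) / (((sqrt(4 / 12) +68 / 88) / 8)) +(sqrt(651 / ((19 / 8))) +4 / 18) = -1022208* sqrt(3) / 83111 +2* sqrt(24738) / 19 +21493198 / 747999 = 23.99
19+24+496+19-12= 546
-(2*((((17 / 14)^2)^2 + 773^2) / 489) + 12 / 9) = -22967281201 / 9392712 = -2445.22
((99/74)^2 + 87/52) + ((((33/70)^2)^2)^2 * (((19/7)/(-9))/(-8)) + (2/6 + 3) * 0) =1989614797445666429607/574538515023200000000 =3.46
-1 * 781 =-781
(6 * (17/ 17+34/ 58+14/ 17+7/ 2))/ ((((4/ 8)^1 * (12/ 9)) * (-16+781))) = 5827/ 83810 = 0.07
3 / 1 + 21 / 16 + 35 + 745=12549 / 16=784.31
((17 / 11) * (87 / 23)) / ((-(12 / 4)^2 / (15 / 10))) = -493 / 506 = -0.97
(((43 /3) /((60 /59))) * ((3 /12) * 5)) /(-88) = -2537 /12672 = -0.20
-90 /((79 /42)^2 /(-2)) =50.88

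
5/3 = 1.67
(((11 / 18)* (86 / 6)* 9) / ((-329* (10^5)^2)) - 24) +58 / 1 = 671159999999527 / 19740000000000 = 34.00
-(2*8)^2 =-256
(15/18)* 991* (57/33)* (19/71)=1788755/4686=381.72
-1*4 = -4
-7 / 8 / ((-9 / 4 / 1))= 7 / 18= 0.39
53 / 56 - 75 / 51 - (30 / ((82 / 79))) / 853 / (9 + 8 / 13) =-439221287 / 832357400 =-0.53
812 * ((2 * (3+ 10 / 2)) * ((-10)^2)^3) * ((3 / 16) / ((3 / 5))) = 4060000000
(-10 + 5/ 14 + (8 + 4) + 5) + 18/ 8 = 269/ 28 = 9.61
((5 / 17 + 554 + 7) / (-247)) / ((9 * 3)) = -734 / 8721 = -0.08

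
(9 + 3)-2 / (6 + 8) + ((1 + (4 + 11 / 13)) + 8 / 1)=2339 / 91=25.70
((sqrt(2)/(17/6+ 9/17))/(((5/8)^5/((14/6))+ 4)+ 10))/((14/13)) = 21725184 * sqrt(2)/1104679177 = 0.03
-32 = -32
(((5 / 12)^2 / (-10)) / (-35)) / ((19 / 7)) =1 / 5472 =0.00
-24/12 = -2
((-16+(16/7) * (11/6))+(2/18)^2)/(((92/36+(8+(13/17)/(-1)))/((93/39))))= -3525103/1226862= -2.87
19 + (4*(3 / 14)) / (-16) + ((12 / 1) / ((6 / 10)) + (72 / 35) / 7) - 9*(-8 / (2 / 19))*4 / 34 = 3988767 / 33320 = 119.71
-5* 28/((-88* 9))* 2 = 0.35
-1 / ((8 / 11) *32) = -11 / 256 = -0.04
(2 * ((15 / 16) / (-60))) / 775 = -1 / 24800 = -0.00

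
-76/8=-19/2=-9.50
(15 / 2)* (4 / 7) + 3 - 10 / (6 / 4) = 0.62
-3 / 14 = -0.21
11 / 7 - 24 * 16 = -2677 / 7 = -382.43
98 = 98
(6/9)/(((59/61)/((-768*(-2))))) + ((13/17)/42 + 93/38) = 1061.18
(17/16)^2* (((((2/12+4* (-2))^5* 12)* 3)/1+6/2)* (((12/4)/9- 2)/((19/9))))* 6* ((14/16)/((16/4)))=2319818191285/1867776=1242021.63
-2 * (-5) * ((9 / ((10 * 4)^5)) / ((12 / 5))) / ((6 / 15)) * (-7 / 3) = -7 / 3276800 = -0.00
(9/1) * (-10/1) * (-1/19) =90/19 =4.74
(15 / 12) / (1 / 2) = 5 / 2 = 2.50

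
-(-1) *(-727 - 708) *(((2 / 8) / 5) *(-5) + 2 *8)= -90405 / 4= -22601.25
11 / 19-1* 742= -14087 / 19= -741.42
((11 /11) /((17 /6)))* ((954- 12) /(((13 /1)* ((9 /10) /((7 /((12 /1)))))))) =10990 /663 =16.58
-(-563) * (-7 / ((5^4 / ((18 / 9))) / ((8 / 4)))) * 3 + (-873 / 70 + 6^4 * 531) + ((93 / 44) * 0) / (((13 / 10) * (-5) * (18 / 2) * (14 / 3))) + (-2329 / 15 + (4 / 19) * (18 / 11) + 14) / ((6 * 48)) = 688087.37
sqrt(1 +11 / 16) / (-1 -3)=-3 * sqrt(3) / 16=-0.32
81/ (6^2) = 2.25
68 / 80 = 17 / 20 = 0.85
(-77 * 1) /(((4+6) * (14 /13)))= -143 /20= -7.15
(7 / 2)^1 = 7 / 2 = 3.50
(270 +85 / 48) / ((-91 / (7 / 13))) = -13045 / 8112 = -1.61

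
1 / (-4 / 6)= -3 / 2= -1.50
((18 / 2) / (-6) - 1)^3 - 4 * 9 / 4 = -197 / 8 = -24.62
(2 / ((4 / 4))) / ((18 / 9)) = 1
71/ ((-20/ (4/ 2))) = -71/ 10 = -7.10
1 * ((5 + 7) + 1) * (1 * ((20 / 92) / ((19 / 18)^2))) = 21060 / 8303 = 2.54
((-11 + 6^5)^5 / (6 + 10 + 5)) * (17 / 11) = 2077515352382993520.02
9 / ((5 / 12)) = 21.60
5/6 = 0.83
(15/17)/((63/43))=215/357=0.60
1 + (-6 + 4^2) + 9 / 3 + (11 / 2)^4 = 14865 / 16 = 929.06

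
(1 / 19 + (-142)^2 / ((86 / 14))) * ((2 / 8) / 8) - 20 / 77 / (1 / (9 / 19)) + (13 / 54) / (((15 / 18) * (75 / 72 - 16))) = 1110474648523 / 10840478880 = 102.44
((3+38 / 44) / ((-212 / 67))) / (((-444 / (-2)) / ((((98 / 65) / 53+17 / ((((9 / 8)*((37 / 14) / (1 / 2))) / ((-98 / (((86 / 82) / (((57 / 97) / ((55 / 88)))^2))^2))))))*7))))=2069171628827354320595459 / 270045116403151281621000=7.66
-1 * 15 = -15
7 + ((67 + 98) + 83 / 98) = 16939 / 98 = 172.85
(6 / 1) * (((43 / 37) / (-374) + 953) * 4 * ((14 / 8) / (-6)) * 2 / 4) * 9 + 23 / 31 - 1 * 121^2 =-38316023411 / 857956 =-44659.66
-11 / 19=-0.58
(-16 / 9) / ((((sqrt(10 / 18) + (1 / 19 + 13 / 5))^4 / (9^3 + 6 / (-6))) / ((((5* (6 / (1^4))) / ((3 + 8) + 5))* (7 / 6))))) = -9029686663016663696325000 / 76789143451365531528241 + 3308934947959035486000000* sqrt(5) / 76789143451365531528241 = -21.24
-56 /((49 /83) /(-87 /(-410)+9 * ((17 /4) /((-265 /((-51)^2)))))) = 2706937266 /76055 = 35591.84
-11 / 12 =-0.92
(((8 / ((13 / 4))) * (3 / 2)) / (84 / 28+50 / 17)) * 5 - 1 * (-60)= 63.11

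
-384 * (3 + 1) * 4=-6144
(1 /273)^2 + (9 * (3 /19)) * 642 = 1291885705 /1416051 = 912.32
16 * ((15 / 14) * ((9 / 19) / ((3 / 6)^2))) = 4320 / 133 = 32.48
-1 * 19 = -19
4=4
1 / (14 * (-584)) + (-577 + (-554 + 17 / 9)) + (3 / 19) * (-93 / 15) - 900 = -2030.09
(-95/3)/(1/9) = -285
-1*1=-1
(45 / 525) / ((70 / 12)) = 18 / 1225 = 0.01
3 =3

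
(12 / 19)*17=204 / 19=10.74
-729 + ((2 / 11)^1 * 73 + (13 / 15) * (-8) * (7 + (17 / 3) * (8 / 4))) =-83441 / 99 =-842.84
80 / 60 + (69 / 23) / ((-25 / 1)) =91 / 75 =1.21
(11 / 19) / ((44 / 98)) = 49 / 38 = 1.29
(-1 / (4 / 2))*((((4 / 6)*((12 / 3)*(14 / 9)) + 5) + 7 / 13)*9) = -1700 / 39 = -43.59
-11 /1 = -11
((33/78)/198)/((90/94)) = 47/21060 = 0.00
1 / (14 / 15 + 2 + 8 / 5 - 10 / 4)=30 / 61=0.49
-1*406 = -406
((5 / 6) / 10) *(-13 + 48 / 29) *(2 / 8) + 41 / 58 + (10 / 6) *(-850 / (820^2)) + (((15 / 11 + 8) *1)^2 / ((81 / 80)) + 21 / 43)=28780006703629 / 328718796912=87.55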